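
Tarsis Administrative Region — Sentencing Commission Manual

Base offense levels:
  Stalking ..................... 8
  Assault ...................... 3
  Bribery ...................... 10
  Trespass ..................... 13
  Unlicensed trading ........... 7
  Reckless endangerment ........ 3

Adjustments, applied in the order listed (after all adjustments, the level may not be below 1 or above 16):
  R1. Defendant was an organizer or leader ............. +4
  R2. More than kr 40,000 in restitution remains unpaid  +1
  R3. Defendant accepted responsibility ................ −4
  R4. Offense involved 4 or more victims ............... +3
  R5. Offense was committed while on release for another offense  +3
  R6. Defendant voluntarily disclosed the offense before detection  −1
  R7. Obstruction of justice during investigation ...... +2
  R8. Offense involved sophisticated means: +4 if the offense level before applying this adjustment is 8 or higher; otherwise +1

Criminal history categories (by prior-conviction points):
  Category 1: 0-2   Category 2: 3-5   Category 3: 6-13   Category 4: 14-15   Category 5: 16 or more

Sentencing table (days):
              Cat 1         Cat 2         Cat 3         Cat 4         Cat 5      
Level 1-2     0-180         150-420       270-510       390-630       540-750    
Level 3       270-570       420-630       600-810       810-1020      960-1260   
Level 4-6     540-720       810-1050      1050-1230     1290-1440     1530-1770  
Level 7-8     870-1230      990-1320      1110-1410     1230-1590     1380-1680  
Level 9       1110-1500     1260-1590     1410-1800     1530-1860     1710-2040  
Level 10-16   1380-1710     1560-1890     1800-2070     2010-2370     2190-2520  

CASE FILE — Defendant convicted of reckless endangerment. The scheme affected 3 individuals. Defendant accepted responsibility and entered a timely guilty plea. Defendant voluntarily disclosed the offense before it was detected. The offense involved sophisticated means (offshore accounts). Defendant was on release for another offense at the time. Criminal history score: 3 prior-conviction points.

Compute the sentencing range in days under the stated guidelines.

150-420 days

Base offense level for reckless endangerment: 3.
R3 applies: 3 − 4 = -1.
R4 does not apply.
R5 applies: -1 + 3 = 2.
R6 applies: 2 − 1 = 1.
R7 does not apply.
R8 applies (level before this adjustment is 1 < 8, so +1): 1 + 1 = 2.
Final offense level: 2.
Criminal history: 3 prior points → Category 2 (3-5).
Level 2 falls in the 1-2 band.
Grid: Level 1-2 × Category 2 = 150-420 days.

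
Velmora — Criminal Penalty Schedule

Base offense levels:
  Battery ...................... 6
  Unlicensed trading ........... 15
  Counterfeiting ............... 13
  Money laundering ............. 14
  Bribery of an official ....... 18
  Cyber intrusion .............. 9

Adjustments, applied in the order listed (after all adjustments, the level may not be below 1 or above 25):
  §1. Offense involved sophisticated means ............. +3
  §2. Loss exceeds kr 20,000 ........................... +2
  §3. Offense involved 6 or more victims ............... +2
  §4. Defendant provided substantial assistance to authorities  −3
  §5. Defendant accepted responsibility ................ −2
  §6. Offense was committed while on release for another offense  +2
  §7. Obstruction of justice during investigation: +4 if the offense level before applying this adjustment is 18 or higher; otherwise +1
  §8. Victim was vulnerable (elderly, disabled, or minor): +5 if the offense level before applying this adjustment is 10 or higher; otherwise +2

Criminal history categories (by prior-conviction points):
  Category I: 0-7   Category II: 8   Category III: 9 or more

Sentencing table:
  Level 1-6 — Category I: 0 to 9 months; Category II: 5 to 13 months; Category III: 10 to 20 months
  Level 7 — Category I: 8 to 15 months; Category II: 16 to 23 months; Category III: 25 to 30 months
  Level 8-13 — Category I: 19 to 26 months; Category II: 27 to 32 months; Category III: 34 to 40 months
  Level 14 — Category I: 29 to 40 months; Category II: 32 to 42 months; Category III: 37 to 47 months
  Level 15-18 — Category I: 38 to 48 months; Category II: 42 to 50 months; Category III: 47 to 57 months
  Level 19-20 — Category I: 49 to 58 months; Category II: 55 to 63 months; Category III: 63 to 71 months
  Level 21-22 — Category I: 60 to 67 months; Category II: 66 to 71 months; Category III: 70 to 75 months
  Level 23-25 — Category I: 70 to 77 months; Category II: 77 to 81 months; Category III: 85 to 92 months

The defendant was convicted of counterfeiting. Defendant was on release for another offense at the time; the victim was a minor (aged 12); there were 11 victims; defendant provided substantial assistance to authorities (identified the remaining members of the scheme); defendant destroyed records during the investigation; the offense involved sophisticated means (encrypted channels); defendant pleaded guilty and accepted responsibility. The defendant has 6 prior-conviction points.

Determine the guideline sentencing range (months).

Base offense level for counterfeiting: 13.
§1 applies: 13 + 3 = 16.
§2 does not apply.
§3 applies: 16 + 2 = 18.
§4 applies: 18 − 3 = 15.
§5 applies: 15 − 2 = 13.
§6 applies: 13 + 2 = 15.
§7 applies (level before this adjustment is 15 < 18, so +1): 15 + 1 = 16.
§8 applies (level before this adjustment is 16 ≥ 10, so +5): 16 + 5 = 21.
Final offense level: 21.
Criminal history: 6 prior points → Category I (0-7).
Level 21 falls in the 21-22 band.
Grid: Level 21-22 × Category I = 60-67 months.

60-67 months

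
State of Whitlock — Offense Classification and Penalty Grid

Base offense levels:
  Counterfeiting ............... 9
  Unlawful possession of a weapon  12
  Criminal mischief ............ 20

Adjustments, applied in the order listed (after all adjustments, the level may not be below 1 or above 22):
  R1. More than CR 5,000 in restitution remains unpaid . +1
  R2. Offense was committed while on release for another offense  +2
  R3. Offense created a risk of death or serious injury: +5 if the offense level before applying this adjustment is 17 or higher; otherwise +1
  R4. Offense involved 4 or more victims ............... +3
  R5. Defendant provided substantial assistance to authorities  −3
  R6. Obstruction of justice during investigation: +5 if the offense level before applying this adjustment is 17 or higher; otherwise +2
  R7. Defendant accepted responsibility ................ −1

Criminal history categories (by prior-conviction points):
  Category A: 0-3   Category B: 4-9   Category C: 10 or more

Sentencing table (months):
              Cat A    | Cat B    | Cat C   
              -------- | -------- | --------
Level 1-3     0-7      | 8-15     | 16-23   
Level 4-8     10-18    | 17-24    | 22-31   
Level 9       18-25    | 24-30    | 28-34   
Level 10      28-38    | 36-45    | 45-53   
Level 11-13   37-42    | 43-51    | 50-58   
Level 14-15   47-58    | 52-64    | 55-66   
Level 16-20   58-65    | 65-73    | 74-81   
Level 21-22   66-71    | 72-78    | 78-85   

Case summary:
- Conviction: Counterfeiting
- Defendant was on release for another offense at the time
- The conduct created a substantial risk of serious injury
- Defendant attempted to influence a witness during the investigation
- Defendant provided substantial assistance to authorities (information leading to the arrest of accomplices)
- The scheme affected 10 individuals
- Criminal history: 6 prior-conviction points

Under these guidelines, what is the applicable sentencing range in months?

52-64 months

Base offense level for counterfeiting: 9.
R1 does not apply.
R2 applies: 9 + 2 = 11.
R3 applies (level before this adjustment is 11 < 17, so +1): 11 + 1 = 12.
R4 applies: 12 + 3 = 15.
R5 applies: 15 − 3 = 12.
R6 applies (level before this adjustment is 12 < 17, so +2): 12 + 2 = 14.
Final offense level: 14.
Criminal history: 6 prior points → Category B (4-9).
Level 14 falls in the 14-15 band.
Grid: Level 14-15 × Category B = 52-64 months.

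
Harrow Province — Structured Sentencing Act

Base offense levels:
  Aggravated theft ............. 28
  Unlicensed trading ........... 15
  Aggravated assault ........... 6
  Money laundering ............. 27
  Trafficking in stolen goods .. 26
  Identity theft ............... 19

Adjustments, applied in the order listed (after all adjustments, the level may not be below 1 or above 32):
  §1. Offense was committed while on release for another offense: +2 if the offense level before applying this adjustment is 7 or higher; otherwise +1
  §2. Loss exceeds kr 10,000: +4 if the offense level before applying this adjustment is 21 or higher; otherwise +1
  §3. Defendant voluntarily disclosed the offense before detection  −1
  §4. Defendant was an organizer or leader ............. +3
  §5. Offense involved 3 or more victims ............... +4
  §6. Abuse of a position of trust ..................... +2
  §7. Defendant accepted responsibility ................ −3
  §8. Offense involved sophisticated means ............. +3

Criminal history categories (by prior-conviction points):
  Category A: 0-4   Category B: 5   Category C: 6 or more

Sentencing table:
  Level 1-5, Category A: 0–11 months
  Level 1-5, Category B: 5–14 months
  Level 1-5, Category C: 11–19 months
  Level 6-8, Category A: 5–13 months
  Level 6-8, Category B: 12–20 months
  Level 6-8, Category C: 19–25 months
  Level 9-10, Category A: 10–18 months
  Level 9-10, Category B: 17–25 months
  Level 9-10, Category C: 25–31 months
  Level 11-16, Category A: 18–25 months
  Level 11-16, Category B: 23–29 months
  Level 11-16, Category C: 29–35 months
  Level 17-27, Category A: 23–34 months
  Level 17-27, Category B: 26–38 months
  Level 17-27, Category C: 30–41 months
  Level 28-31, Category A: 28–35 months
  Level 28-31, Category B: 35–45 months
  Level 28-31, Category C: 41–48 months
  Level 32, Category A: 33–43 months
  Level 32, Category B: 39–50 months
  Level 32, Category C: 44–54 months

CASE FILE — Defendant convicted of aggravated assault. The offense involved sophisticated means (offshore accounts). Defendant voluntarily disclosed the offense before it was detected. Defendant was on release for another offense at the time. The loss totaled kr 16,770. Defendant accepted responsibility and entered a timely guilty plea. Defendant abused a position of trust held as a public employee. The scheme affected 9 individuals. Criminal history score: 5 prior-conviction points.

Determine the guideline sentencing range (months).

23-29 months

Base offense level for aggravated assault: 6.
§1 applies (level before this adjustment is 6 < 7, so +1): 6 + 1 = 7.
§2 applies (level before this adjustment is 7 < 21, so +1): 7 + 1 = 8.
§3 applies: 8 − 1 = 7.
§4 does not apply.
§5 applies: 7 + 4 = 11.
§6 applies: 11 + 2 = 13.
§7 applies: 13 − 3 = 10.
§8 applies: 10 + 3 = 13.
Final offense level: 13.
Criminal history: 5 prior points → Category B (5).
Level 13 falls in the 11-16 band.
Grid: Level 11-16 × Category B = 23-29 months.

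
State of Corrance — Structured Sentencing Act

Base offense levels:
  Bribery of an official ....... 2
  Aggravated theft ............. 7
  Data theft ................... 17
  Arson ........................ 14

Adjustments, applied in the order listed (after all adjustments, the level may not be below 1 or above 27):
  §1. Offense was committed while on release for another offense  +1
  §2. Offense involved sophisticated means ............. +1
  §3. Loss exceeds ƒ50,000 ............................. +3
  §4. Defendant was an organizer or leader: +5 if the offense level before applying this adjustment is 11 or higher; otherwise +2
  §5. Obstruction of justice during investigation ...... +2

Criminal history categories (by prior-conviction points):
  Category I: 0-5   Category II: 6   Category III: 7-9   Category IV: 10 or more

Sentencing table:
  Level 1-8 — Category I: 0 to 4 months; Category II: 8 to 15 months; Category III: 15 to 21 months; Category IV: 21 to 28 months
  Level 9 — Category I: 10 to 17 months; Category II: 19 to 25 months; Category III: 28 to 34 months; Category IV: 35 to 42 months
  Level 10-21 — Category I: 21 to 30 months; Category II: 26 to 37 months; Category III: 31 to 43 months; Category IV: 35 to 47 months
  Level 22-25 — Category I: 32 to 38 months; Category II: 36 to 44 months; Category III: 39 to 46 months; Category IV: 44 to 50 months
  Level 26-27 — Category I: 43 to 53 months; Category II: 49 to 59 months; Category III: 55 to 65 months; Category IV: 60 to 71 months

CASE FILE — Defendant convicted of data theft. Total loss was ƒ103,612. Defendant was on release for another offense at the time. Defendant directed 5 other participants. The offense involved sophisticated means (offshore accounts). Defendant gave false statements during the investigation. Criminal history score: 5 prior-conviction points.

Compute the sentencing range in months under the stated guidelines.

Base offense level for data theft: 17.
§1 applies: 17 + 1 = 18.
§2 applies: 18 + 1 = 19.
§3 applies: 19 + 3 = 22.
§4 applies (level before this adjustment is 22 ≥ 11, so +5): 22 + 5 = 27.
§5 applies: 27 + 2 = 29.
Level 29 exceeds the maximum of 27; capped at 27.
Final offense level: 27.
Criminal history: 5 prior points → Category I (0-5).
Level 27 falls in the 26-27 band.
Grid: Level 26-27 × Category I = 43-53 months.

43-53 months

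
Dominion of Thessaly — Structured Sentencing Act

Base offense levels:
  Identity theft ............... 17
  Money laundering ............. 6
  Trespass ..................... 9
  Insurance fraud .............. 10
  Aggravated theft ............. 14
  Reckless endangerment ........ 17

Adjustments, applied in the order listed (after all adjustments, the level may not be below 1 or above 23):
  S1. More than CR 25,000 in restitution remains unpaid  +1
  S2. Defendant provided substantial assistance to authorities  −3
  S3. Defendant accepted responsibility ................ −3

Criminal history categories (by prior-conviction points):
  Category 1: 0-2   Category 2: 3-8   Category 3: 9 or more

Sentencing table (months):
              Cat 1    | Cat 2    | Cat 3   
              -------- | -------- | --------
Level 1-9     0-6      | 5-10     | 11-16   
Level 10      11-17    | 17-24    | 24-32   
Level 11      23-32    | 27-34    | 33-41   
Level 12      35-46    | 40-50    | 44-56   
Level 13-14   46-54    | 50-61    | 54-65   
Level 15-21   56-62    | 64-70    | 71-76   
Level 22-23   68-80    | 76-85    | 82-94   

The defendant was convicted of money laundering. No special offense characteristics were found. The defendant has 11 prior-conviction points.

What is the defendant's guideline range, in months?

Base offense level for money laundering: 6.
Final offense level: 6.
Criminal history: 11 prior points → Category 3 (9+).
Level 6 falls in the 1-9 band.
Grid: Level 1-9 × Category 3 = 11-16 months.

11-16 months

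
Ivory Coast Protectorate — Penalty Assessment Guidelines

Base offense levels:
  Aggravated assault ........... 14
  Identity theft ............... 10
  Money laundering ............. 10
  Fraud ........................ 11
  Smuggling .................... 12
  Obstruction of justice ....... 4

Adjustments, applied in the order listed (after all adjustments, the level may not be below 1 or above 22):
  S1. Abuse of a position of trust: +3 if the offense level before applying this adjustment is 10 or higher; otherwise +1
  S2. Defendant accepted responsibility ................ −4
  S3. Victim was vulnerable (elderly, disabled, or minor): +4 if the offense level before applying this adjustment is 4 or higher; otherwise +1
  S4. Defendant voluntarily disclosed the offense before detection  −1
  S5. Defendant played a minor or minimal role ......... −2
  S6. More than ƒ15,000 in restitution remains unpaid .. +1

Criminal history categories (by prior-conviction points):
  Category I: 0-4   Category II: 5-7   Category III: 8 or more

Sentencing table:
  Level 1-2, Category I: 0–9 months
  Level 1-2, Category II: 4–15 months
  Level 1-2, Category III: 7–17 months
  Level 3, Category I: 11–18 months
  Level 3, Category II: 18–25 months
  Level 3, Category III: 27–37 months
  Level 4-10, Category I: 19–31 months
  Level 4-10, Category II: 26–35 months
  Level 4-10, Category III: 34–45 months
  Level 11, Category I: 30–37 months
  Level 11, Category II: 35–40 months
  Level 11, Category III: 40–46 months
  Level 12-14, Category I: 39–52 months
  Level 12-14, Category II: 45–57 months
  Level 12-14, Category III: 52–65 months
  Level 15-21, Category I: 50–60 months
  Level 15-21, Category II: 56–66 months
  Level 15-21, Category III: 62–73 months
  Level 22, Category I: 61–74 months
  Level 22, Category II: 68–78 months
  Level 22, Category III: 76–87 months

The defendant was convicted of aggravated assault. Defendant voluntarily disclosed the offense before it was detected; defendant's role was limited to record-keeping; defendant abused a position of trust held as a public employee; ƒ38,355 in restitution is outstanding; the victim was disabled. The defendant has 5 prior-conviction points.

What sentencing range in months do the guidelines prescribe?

56-66 months

Base offense level for aggravated assault: 14.
S1 applies (level before this adjustment is 14 ≥ 10, so +3): 14 + 3 = 17.
S2 does not apply.
S3 applies (level before this adjustment is 17 ≥ 4, so +4): 17 + 4 = 21.
S4 applies: 21 − 1 = 20.
S5 applies: 20 − 2 = 18.
S6 applies: 18 + 1 = 19.
Final offense level: 19.
Criminal history: 5 prior points → Category II (5-7).
Level 19 falls in the 15-21 band.
Grid: Level 15-21 × Category II = 56-66 months.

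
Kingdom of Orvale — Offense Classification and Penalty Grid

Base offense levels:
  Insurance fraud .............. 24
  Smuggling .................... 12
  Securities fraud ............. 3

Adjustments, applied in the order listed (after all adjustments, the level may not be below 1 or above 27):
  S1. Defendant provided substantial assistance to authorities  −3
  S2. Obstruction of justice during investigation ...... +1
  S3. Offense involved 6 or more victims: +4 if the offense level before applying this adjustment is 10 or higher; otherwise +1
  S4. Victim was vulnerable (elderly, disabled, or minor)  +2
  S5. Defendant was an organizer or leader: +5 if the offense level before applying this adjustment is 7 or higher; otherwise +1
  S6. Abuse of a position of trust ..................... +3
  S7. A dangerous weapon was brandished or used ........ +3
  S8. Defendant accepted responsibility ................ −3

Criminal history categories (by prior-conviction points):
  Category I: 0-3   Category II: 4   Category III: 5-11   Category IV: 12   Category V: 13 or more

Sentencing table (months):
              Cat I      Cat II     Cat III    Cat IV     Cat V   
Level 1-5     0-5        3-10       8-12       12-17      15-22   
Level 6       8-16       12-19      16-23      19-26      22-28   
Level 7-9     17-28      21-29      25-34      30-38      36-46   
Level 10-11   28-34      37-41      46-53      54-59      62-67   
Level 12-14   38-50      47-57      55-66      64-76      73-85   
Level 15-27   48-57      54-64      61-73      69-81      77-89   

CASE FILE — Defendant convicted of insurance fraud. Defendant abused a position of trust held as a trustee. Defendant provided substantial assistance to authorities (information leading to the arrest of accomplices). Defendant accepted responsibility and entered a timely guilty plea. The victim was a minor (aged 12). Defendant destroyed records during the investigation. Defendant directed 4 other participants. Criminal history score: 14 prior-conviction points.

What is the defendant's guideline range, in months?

Base offense level for insurance fraud: 24.
S1 applies: 24 − 3 = 21.
S2 applies: 21 + 1 = 22.
S3 does not apply.
S4 applies: 22 + 2 = 24.
S5 applies (level before this adjustment is 24 ≥ 7, so +5): 24 + 5 = 29.
S6 applies: 29 + 3 = 32.
S8 applies: 32 − 3 = 29.
Level 29 exceeds the maximum of 27; capped at 27.
Final offense level: 27.
Criminal history: 14 prior points → Category V (13+).
Level 27 falls in the 15-27 band.
Grid: Level 15-27 × Category V = 77-89 months.

77-89 months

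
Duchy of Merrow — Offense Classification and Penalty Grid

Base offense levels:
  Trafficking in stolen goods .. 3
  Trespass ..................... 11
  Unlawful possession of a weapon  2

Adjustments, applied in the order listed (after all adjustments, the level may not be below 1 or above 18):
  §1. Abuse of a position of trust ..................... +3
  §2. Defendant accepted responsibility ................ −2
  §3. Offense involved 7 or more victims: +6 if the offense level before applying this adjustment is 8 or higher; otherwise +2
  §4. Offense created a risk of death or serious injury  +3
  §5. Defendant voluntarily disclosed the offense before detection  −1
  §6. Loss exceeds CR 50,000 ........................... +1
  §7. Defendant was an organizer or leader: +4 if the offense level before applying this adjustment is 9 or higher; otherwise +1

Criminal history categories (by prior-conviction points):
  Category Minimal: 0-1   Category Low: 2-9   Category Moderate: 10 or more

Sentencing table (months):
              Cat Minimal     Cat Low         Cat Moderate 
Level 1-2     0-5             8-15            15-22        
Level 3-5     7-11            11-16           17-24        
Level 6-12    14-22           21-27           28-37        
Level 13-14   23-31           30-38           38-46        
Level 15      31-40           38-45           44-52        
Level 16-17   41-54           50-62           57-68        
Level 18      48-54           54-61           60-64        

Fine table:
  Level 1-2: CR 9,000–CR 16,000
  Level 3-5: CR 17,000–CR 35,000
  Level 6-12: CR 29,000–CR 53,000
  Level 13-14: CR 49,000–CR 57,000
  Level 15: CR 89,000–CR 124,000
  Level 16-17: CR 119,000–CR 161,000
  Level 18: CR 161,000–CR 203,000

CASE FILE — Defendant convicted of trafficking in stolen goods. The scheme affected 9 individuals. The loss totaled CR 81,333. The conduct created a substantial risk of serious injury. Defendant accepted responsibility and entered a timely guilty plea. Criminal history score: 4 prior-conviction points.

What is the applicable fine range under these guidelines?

Base offense level for trafficking in stolen goods: 3.
§1 does not apply.
§2 applies: 3 − 2 = 1.
§3 applies (level before this adjustment is 1 < 8, so +2): 1 + 2 = 3.
§4 applies: 3 + 3 = 6.
§5 does not apply.
§6 applies: 6 + 1 = 7.
Final offense level: 7.
Level 7 falls in the 6-12 band.
Fine table: Level 6-12 → CR 29,000–CR 53,000.

CR 29,000–CR 53,000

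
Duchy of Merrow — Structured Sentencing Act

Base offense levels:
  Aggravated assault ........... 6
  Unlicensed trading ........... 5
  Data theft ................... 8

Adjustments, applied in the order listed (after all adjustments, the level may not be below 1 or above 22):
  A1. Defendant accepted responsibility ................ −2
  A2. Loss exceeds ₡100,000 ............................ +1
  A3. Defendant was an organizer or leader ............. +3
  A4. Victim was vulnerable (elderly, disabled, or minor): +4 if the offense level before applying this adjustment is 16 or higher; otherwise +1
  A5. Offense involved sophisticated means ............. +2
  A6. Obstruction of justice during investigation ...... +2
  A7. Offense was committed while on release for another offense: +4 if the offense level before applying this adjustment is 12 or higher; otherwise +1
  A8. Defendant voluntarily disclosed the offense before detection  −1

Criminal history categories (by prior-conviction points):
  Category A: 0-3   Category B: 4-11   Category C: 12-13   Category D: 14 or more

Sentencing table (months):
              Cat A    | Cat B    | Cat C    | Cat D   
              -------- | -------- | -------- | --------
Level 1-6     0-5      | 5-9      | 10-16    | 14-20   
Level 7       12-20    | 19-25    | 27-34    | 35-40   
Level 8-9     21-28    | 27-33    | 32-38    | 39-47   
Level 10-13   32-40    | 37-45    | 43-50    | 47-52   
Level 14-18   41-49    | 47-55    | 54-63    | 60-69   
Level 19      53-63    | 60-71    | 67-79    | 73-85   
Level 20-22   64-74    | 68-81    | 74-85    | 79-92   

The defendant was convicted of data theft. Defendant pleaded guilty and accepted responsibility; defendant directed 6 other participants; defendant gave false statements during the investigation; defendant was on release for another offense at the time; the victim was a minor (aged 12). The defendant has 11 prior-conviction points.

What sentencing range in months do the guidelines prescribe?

Base offense level for data theft: 8.
A1 applies: 8 − 2 = 6.
A3 applies: 6 + 3 = 9.
A4 applies (level before this adjustment is 9 < 16, so +1): 9 + 1 = 10.
A5 does not apply.
A6 applies: 10 + 2 = 12.
A7 applies (level before this adjustment is 12 ≥ 12, so +4): 12 + 4 = 16.
Final offense level: 16.
Criminal history: 11 prior points → Category B (4-11).
Level 16 falls in the 14-18 band.
Grid: Level 14-18 × Category B = 47-55 months.

47-55 months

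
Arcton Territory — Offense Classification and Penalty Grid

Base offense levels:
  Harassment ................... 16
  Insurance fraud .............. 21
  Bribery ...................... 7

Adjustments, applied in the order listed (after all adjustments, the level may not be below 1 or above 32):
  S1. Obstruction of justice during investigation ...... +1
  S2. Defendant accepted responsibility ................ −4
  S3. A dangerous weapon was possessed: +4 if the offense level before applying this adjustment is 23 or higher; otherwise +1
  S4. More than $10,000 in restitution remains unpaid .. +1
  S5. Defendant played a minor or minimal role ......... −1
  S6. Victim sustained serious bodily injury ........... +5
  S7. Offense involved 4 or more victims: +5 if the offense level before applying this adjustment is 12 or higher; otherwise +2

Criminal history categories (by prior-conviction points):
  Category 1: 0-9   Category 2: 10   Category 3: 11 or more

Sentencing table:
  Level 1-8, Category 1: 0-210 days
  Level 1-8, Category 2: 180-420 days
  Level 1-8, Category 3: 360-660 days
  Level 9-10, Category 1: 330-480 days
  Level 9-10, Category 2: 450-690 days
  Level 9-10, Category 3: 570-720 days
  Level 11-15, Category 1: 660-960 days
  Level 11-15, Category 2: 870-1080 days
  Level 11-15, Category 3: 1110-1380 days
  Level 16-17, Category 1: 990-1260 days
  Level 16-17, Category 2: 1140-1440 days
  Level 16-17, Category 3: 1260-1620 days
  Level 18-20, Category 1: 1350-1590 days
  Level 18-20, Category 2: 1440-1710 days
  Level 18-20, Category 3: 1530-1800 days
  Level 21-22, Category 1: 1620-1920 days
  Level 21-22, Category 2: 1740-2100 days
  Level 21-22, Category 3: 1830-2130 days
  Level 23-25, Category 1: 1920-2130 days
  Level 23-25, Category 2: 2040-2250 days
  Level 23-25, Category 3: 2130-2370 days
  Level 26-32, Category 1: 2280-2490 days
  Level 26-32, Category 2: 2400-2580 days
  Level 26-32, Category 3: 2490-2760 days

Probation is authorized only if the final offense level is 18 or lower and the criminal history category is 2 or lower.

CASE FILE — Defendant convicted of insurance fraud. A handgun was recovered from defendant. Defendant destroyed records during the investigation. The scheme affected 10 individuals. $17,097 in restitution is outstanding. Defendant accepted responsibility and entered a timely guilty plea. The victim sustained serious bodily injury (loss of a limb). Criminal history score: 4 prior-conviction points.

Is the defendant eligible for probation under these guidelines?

Base offense level for insurance fraud: 21.
S1 applies: 21 + 1 = 22.
S2 applies: 22 − 4 = 18.
S3 applies (level before this adjustment is 18 < 23, so +1): 18 + 1 = 19.
S4 applies: 19 + 1 = 20.
S5 does not apply.
S6 applies: 20 + 5 = 25.
S7 applies (level before this adjustment is 25 ≥ 12, so +5): 25 + 5 = 30.
Final offense level: 30.
Criminal history: 4 prior points → Category 1 (0-9).
Level 30 falls in the 26-32 band.
Grid: Level 26-32 × Category 1 = 2280-2490 days.
Probation check: level 30 > 18 and category 1 ≤ 2 → not eligible.

No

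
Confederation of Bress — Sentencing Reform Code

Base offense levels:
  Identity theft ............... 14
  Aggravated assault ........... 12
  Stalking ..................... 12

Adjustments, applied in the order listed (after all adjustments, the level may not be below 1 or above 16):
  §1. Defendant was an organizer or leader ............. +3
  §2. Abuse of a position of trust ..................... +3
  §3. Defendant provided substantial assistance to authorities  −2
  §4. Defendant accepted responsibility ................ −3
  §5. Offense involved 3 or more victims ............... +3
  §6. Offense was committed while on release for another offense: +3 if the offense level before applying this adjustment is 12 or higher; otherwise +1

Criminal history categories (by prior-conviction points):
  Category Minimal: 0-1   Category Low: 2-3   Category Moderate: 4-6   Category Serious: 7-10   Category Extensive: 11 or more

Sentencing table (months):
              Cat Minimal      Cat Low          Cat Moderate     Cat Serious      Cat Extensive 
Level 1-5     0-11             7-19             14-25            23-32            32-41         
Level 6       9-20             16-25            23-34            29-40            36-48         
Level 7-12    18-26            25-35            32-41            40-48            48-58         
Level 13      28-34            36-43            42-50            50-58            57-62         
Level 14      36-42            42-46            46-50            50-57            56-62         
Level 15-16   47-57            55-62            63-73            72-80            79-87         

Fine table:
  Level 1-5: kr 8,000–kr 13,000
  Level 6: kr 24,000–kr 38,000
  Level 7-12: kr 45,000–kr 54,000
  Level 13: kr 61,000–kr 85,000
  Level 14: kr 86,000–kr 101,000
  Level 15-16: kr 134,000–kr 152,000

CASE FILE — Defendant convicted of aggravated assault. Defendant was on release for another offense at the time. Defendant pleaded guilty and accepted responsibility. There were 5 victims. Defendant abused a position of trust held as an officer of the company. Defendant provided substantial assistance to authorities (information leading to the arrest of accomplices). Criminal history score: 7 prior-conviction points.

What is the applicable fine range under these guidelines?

Base offense level for aggravated assault: 12.
§1 does not apply.
§2 applies: 12 + 3 = 15.
§3 applies: 15 − 2 = 13.
§4 applies: 13 − 3 = 10.
§5 applies: 10 + 3 = 13.
§6 applies (level before this adjustment is 13 ≥ 12, so +3): 13 + 3 = 16.
Final offense level: 16.
Level 16 falls in the 15-16 band.
Fine table: Level 15-16 → kr 134,000–kr 152,000.

kr 134,000–kr 152,000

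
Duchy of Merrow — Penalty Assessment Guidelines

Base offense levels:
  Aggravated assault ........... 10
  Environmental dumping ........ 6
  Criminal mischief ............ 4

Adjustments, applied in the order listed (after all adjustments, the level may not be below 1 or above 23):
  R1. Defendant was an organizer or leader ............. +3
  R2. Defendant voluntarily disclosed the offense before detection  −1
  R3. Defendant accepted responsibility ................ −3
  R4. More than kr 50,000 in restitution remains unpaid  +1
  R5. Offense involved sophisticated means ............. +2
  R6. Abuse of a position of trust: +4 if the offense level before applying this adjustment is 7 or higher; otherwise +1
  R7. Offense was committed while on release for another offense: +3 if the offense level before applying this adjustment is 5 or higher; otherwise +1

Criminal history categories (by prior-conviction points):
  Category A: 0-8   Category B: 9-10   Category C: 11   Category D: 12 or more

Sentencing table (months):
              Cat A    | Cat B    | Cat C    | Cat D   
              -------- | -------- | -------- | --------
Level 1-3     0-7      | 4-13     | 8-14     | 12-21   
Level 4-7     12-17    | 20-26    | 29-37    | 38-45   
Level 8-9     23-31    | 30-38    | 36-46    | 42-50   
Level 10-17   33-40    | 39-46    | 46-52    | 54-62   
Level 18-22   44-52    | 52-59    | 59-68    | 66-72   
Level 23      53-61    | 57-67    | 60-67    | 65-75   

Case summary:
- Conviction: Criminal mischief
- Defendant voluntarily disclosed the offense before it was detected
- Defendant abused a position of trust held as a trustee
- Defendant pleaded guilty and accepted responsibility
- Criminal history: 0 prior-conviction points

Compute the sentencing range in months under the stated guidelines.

Base offense level for criminal mischief: 4.
R2 applies: 4 − 1 = 3.
R3 applies: 3 − 3 = 0.
R5 does not apply.
R6 applies (level before this adjustment is 0 < 7, so +1): 0 + 1 = 1.
Final offense level: 1.
Criminal history: 0 prior points → Category A (0-8).
Level 1 falls in the 1-3 band.
Grid: Level 1-3 × Category A = 0-7 months.

0-7 months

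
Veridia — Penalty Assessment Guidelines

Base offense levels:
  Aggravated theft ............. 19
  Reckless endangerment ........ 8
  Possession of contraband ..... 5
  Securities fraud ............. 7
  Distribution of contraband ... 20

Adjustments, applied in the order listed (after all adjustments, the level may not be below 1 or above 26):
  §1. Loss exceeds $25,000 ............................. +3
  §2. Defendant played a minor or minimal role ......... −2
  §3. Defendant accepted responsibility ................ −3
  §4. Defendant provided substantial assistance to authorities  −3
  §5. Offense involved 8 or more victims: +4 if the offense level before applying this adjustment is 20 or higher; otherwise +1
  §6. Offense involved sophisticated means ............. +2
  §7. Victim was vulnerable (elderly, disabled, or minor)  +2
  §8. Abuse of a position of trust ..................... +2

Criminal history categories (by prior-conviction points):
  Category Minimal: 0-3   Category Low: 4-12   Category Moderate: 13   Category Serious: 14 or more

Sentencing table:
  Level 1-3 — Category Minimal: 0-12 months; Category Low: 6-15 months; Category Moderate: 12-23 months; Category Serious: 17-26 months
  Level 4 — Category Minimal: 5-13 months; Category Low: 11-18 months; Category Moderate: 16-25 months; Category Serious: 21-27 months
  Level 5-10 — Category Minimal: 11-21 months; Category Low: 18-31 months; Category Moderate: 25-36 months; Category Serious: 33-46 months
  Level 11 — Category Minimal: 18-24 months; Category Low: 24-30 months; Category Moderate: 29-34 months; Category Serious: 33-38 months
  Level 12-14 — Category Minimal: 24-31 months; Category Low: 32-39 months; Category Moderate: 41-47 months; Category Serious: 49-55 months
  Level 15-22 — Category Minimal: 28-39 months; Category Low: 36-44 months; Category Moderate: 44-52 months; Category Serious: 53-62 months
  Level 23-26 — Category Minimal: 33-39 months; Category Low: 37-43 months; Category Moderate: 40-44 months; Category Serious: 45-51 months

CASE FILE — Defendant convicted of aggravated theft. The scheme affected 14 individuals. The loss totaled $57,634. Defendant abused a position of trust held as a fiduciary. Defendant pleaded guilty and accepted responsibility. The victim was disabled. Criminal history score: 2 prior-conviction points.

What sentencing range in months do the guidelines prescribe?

33-39 months

Base offense level for aggravated theft: 19.
§1 applies: 19 + 3 = 22.
§3 applies: 22 − 3 = 19.
§4 does not apply.
§5 applies (level before this adjustment is 19 < 20, so +1): 19 + 1 = 20.
§7 applies: 20 + 2 = 22.
§8 applies: 22 + 2 = 24.
Final offense level: 24.
Criminal history: 2 prior points → Category Minimal (0-3).
Level 24 falls in the 23-26 band.
Grid: Level 23-26 × Category Minimal = 33-39 months.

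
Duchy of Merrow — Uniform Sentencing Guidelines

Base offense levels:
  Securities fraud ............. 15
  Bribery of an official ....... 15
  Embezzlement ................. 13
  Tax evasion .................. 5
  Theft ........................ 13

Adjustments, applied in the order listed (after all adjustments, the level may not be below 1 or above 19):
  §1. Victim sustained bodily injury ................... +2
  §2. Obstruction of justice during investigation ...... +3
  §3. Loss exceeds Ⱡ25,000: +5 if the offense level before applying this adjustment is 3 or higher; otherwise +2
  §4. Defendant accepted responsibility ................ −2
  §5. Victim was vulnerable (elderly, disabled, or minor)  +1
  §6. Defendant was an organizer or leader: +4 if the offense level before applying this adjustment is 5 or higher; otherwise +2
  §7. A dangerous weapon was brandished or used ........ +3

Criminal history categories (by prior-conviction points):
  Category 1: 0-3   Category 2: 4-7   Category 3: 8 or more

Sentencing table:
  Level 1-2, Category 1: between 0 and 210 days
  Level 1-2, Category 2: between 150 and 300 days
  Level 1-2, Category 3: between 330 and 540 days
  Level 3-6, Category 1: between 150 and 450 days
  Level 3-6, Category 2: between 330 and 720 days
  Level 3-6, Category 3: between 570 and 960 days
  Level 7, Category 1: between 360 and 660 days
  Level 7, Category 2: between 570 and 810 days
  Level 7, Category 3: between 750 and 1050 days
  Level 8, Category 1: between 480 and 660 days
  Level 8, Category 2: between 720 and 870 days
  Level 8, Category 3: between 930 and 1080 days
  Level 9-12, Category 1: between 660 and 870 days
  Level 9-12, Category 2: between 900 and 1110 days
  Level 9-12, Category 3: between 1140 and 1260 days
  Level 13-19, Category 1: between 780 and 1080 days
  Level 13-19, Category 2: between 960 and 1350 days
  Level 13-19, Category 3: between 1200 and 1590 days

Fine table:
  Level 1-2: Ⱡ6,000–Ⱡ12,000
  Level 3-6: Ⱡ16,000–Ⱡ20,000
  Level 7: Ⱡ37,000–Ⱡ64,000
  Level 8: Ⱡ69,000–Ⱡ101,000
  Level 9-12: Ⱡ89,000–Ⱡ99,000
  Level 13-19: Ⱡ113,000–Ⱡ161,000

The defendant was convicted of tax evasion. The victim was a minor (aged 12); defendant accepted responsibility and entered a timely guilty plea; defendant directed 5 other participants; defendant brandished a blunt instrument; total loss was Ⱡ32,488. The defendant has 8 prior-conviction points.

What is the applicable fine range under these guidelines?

Ⱡ113,000–Ⱡ161,000

Base offense level for tax evasion: 5.
§3 applies (level before this adjustment is 5 ≥ 3, so +5): 5 + 5 = 10.
§4 applies: 10 − 2 = 8.
§5 applies: 8 + 1 = 9.
§6 applies (level before this adjustment is 9 ≥ 5, so +4): 9 + 4 = 13.
§7 applies: 13 + 3 = 16.
Final offense level: 16.
Level 16 falls in the 13-19 band.
Fine table: Level 13-19 → Ⱡ113,000–Ⱡ161,000.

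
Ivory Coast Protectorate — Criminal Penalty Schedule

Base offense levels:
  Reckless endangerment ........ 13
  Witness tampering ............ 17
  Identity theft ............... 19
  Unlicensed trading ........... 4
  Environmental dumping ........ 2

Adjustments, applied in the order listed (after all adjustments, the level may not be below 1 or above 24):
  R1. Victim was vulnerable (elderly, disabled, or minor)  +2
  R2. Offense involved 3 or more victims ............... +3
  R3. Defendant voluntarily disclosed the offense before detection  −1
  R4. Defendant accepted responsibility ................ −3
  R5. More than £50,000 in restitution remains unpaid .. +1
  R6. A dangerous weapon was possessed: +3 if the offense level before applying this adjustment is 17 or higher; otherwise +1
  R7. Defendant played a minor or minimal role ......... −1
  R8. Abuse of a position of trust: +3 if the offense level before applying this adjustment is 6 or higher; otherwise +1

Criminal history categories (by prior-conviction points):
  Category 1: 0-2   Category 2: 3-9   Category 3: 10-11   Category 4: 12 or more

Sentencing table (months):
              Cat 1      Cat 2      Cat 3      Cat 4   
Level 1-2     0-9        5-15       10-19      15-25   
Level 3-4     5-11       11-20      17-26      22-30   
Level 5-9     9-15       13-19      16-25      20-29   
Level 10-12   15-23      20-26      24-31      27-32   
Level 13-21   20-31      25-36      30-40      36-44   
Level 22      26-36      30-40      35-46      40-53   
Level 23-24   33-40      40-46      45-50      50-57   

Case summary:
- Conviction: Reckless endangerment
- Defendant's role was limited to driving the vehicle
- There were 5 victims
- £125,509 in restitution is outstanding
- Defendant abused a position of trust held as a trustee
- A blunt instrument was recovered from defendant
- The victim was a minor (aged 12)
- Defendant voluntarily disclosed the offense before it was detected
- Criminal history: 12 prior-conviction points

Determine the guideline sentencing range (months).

Base offense level for reckless endangerment: 13.
R1 applies: 13 + 2 = 15.
R2 applies: 15 + 3 = 18.
R3 applies: 18 − 1 = 17.
R5 applies: 17 + 1 = 18.
R6 applies (level before this adjustment is 18 ≥ 17, so +3): 18 + 3 = 21.
R7 applies: 21 − 1 = 20.
R8 applies (level before this adjustment is 20 ≥ 6, so +3): 20 + 3 = 23.
Final offense level: 23.
Criminal history: 12 prior points → Category 4 (12+).
Level 23 falls in the 23-24 band.
Grid: Level 23-24 × Category 4 = 50-57 months.

50-57 months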